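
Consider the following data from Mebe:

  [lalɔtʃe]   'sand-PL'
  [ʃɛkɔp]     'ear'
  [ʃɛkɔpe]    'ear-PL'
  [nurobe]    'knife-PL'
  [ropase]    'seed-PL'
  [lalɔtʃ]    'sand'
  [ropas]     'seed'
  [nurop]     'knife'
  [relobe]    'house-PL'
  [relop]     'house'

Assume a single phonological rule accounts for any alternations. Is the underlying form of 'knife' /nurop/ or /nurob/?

In [nurobe] and [nurop] the final segment of 'knife' alternates: [b] ~ [p].
If /p/ were underlying and a rule turned it into [b] before the PL suffix, 'ear' would also alternate; but it has [p] in both [ʃɛkɔpe] and [ʃɛkɔp].
The underlying segment must be /b/; voiced obstruents become voiceless word-finally, yielding [p] there.

/nurob/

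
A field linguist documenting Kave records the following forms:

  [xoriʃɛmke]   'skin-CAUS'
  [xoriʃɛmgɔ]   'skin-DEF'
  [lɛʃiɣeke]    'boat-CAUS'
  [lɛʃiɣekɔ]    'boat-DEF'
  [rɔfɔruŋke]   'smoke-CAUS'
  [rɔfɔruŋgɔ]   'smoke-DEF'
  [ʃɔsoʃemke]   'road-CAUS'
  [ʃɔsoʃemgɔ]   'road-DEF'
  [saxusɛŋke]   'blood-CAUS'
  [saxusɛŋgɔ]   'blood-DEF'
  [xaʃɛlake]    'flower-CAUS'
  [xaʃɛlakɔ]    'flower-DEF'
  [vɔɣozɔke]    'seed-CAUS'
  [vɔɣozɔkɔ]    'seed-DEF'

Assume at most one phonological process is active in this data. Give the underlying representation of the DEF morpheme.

The DEF suffix surfaces as [-gɔ] and [-kɔ], depending on the final segment of the stem.
The CAUS suffix, which begins with [k], is invariant after every stem; so [k] is not altered by any rule here.
So the underlying form is /-gɔ/, and voiced stops become voiceless after a vowel.

/-gɔ/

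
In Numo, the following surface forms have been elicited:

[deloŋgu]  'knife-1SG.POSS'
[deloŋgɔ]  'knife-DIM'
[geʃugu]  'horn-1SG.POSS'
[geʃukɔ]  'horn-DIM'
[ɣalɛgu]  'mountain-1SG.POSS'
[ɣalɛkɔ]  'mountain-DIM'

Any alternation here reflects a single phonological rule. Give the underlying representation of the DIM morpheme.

The DIM suffix surfaces as [-gɔ] and [-kɔ], depending on the final segment of the stem.
The 1SG.POSS suffix, which begins with [g], is invariant after every stem; so [g] is not altered by any rule here.
The DIM suffix is therefore /-kɔ/ underlyingly, with post-nasal voicing: voiceless stops become voiced after a nasal.

/-kɔ/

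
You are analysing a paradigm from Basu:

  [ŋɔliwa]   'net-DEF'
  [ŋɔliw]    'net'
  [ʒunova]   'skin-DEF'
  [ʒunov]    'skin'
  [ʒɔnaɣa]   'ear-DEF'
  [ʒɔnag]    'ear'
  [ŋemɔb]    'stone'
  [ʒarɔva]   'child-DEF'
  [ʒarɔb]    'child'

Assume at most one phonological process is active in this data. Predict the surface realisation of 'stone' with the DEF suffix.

The root 'child' surfaces as [ʒarɔva] and [ʒarɔb], with a stem-final [v] ~ [b] alternation.
The stem 'skin' ([ʒunova], [ʒunov]) shows [v] unchanged in both environments, so [v] cannot be basic with [b] derived in isolation.
The alternation reflects intervocalic spirantization: voiced stops become fricatives between vowels. /b/ is underlying.
The one attested form of 'stone', [ŋemɔb], shows underlying /ŋemɔb/. Applying the same rule between vowels gives [ŋemɔva].

[ŋemɔva]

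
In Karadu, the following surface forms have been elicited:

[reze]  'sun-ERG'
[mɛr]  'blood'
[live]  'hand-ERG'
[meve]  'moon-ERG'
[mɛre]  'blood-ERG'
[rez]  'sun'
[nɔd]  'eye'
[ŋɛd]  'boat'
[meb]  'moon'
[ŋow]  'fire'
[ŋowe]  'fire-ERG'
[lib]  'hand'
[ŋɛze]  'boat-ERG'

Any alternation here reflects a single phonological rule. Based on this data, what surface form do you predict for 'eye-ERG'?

[nɔze]

'boat' shows [z] ~ [d] at the end of the stem ([ŋɛze] vs [ŋɛd]).
But 'sun' keeps [z] in both environments ([reze], [rez]), so there is no rule changing /z/ to [d] in isolation.
Therefore /d/ is basic and [z] is derived by intervocalic spirantization (voiced stops become fricatives between vowels).
From [nɔd] the stem 'eye' is /nɔd/; between vowels this yields [nɔze].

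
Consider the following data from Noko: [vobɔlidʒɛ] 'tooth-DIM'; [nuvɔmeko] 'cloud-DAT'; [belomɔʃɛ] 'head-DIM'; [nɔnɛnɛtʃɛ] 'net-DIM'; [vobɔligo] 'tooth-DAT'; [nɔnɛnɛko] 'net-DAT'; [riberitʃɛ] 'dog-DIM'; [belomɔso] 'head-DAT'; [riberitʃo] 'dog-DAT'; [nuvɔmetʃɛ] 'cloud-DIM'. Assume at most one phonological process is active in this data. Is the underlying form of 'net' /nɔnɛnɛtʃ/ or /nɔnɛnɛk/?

The stem for 'net' ends in [k] in [nɔnɛnɛko] but [tʃ] in [nɔnɛnɛtʃɛ].
But 'dog' keeps [tʃ] in both environments ([riberitʃo], [riberitʃɛ]), so there is no rule changing /tʃ/ to [k] before the DAT suffix.
Therefore /k/ is basic and [tʃ] is derived by palatalization before a front vowel (/k/, /g/ and /s/ become palato-alveolar [tʃ], [dʒ] and [ʃ] before a front vowel).

/nɔnɛnɛk/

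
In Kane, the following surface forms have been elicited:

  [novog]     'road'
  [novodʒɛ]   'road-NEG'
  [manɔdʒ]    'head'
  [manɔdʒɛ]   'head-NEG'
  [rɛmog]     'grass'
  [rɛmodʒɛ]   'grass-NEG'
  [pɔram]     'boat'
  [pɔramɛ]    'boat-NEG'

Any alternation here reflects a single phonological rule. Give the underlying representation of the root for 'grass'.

The root 'grass' surfaces as [rɛmog] and [rɛmodʒɛ], with a stem-final [g] ~ [dʒ] alternation.
But 'head' keeps [dʒ] in both environments ([manɔdʒ], [manɔdʒɛ]), so there is no rule changing /dʒ/ to [g] in isolation.
The underlying segment must be /g/; /g/ becomes palato-alveolar [dʒ] before a front vowel, yielding [dʒ] there.

/rɛmog/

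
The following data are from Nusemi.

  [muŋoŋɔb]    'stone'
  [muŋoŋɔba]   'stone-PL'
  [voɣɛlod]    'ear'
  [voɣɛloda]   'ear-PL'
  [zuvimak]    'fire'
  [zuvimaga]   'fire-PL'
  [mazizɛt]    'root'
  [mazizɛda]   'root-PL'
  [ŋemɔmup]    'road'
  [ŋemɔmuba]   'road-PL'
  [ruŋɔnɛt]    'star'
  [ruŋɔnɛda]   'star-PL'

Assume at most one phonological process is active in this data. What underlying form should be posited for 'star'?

/ruŋɔnɛt/

'star' shows [t] ~ [d] at the end of the stem ([ruŋɔnɛt] vs [ruŋɔnɛda]).
Compare 'ear', with invariant [d] in [voɣɛlod] and [voɣɛloda]: an analysis with underlying /d/ and a rule producing [t] in isolation would wrongly predict alternation here too.
So /t/ is underlying, and a rule of intervocalic voicing — voiceless stops become voiced between vowels — gives [d].
Hence 'star' is /ruŋɔnɛt/ underlyingly.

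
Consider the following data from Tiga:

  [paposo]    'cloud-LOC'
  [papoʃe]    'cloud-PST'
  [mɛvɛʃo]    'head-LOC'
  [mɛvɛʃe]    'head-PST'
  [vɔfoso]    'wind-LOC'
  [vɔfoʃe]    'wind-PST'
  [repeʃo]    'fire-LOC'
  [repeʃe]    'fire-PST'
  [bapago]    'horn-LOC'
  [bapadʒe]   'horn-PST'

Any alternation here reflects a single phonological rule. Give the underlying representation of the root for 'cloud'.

/papos/

The stem for 'cloud' ends in [s] in [paposo] but [ʃ] in [papoʃe].
If /ʃ/ were underlying and a rule turned it into [s] before the LOC suffix, 'head' would also alternate; but it has [ʃ] in both [mɛvɛʃo] and [mɛvɛʃe].
So /s/ is underlying, and a rule of palatalization before a front vowel — /g/ and /s/ become palato-alveolar [dʒ] and [ʃ] before a front vowel — gives [ʃ].
The underlying form of 'cloud' is therefore /papos/.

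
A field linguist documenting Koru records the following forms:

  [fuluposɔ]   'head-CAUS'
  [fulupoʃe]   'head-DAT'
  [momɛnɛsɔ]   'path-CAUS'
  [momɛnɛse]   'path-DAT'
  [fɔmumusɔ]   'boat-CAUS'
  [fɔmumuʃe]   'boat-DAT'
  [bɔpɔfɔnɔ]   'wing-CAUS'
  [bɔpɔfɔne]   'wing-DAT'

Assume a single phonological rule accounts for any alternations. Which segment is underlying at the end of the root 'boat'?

/ʃ/

The stem for 'boat' ends in [s] in [fɔmumusɔ] but [ʃ] in [fɔmumuʃe].
Compare 'path', with invariant [s] in [momɛnɛsɔ] and [momɛnɛse]: an analysis with underlying /s/ and a rule producing [ʃ] before the DAT suffix would wrongly predict alternation here too.
So /ʃ/ is underlying, and a rule of depalatalization — palato-alveolar /ʃ/ becomes [s] when no front vowel follows — gives [s].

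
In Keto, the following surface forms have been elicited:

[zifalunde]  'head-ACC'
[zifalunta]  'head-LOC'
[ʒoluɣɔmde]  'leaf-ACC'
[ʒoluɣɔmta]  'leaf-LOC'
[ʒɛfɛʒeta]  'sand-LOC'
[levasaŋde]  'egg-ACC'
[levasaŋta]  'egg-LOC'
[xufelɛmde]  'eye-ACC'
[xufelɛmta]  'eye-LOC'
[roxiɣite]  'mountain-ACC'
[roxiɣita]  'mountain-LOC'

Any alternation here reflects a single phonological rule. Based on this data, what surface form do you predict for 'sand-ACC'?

[ʒɛfɛʒete]

The ACC suffix surfaces as [-de] and [-te], depending on the final segment of the stem.
By contrast the LOC suffix keeps its initial [t] throughout — that segment must be underlying.
So the underlying form is /-de/, and voiced stops become voiceless after a vowel.
After 'sand', which ends in a vowel, the suffix surfaces as [-te], giving [ʒɛfɛʒete].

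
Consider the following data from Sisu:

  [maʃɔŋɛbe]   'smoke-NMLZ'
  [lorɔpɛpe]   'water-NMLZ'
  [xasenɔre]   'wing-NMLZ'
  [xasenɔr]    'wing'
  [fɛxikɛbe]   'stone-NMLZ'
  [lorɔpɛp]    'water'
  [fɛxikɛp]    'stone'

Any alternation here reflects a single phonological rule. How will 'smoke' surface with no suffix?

In [fɛxikɛbe] and [fɛxikɛp] the final segment of 'stone' alternates: [b] ~ [p].
Compare 'water', with invariant [p] in [lorɔpɛpe] and [lorɔpɛp]: an analysis with underlying /p/ and a rule producing [b] before the NMLZ suffix would wrongly predict alternation here too.
The underlying segment must be /b/; voiced obstruents become voiceless word-finally, yielding [p] there.
From [maʃɔŋɛbe] the stem 'smoke' is /maʃɔŋɛb/; word-finally this yields [maʃɔŋɛp].

[maʃɔŋɛp]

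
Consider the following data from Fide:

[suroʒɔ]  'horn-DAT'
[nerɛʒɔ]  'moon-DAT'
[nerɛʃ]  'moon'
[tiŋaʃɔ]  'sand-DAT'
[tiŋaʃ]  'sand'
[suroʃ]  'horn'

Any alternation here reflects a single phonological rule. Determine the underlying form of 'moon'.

/nerɛʒ/

In [nerɛʃ] and [nerɛʒɔ] the final segment of 'moon' alternates: [ʃ] ~ [ʒ].
If /ʃ/ were underlying and a rule turned it into [ʒ] before the DAT suffix, 'sand' would also alternate; but it has [ʃ] in both [tiŋaʃ] and [tiŋaʃɔ].
The alternation reflects word-final obstruent devoicing: voiced obstruents become voiceless word-finally. /ʒ/ is underlying.
So 'moon' = /nerɛʒ/.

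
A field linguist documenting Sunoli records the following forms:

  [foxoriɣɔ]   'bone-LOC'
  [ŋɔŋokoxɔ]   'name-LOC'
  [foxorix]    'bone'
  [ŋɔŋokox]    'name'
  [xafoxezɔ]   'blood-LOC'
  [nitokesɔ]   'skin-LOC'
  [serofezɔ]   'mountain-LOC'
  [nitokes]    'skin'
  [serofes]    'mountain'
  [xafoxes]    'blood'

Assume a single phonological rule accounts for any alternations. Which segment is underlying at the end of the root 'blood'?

In [xafoxes] and [xafoxezɔ] the final segment of 'blood' alternates: [s] ~ [z].
But 'skin' keeps [s] in both environments ([nitokes], [nitokesɔ]), so there is no rule changing /s/ to [z] before the LOC suffix.
Therefore /z/ is basic and [s] is derived by word-final obstruent devoicing (voiced obstruents become voiceless word-finally).

/z/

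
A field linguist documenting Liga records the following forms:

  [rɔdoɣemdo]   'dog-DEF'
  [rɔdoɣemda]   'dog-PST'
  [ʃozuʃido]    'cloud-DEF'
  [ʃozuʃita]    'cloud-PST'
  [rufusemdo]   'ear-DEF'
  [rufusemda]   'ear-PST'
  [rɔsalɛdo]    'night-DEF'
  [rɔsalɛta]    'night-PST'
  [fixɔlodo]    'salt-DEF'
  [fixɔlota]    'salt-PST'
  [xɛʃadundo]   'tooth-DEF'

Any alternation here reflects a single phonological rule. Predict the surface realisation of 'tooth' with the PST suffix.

[xɛʃadunda]

The PST suffix surfaces as [-da] and [-ta], depending on the final segment of the stem.
The DEF suffix, which begins with [d], is invariant after every stem; so [d] is not altered by any rule here.
The PST suffix is therefore /-ta/ underlyingly, with post-nasal voicing: voiceless stops become voiced after a nasal.
After 'tooth', which ends in a nasal, the suffix surfaces as [-da], giving [xɛʃadunda].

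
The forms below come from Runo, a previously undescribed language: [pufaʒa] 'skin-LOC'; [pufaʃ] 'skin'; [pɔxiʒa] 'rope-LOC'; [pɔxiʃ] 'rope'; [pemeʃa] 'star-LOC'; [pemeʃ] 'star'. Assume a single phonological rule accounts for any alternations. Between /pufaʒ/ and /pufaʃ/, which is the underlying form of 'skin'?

'skin' shows [ʒ] ~ [ʃ] at the end of the stem ([pufaʒa] vs [pufaʃ]).
The stem 'star' ([pemeʃa], [pemeʃ]) shows [ʃ] unchanged in both environments, so [ʃ] cannot be basic with [ʒ] derived before the LOC suffix.
Therefore /ʒ/ is basic and [ʃ] is derived by word-final obstruent devoicing (voiced obstruents become voiceless word-finally).

/pufaʒ/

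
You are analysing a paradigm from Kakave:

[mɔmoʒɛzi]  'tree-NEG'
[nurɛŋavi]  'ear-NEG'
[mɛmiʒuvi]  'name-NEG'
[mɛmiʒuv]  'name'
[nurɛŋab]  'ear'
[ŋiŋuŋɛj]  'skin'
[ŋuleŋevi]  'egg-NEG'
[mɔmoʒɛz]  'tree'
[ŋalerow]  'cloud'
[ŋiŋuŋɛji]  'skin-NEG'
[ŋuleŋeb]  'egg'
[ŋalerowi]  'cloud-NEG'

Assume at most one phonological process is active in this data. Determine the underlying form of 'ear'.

The root 'ear' surfaces as [nurɛŋavi] and [nurɛŋab], with a stem-final [v] ~ [b] alternation.
The stem 'name' ([mɛmiʒuvi], [mɛmiʒuv]) shows [v] unchanged in both environments, so [v] cannot be basic with [b] derived in isolation.
So /b/ is underlying, and a rule of intervocalic spirantization — voiced stops become fricatives between vowels — gives [v].

/nurɛŋab/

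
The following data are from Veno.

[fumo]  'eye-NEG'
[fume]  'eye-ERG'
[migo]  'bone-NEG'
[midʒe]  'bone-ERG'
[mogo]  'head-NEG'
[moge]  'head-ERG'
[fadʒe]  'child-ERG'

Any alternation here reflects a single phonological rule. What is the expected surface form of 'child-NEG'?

[fago]

In [migo] and [midʒe] the final segment of 'bone' alternates: [g] ~ [dʒ].
If /g/ were underlying and a rule turned it into [dʒ] before the ERG suffix, 'head' would also alternate; but it has [g] in both [mogo] and [moge].
The underlying segment must be /dʒ/; palato-alveolar /dʒ/ becomes [g] when no front vowel follows, yielding [g] there.
From [fadʒe] the stem 'child' is /fadʒ/; when no front vowel follows this yields [fago].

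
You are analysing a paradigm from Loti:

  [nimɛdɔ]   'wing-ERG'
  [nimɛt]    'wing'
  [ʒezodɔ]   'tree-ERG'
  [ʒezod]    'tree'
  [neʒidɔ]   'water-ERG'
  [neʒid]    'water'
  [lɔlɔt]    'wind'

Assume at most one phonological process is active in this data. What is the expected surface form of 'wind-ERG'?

[lɔlɔdɔ]

The stem for 'wing' ends in [d] in [nimɛdɔ] but [t] in [nimɛt].
If /d/ were underlying and a rule turned it into [t] in isolation, 'tree' would also alternate; but it has [d] in both [ʒezodɔ] and [ʒezod].
The alternation reflects intervocalic voicing: voiceless stops become voiced between vowels. /t/ is underlying.
From [lɔlɔt] the stem 'wind' is /lɔlɔt/; between vowels this yields [lɔlɔdɔ].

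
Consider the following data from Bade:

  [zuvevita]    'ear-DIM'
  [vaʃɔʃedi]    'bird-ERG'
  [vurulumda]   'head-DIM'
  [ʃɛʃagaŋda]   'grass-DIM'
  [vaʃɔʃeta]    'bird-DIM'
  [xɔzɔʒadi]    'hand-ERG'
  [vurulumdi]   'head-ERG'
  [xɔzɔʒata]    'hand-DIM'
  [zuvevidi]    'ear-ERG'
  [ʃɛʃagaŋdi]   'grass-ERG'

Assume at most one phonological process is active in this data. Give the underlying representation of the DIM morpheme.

/-ta/

The DIM suffix surfaces as [-da] and [-ta], depending on the final segment of the stem.
The ERG suffix, which begins with [d], is invariant after every stem; so [d] is not altered by any rule here.
The DIM suffix is therefore /-ta/ underlyingly, with post-nasal voicing: voiceless stops become voiced after a nasal.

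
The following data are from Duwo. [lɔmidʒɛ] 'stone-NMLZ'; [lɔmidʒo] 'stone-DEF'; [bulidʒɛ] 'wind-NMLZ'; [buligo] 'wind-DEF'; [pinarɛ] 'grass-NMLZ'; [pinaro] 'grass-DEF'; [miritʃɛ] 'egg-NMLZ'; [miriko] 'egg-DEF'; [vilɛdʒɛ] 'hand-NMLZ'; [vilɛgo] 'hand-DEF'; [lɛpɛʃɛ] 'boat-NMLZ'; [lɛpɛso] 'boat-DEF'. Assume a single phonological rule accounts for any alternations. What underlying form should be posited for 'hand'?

/vilɛg/

The root 'hand' surfaces as [vilɛdʒɛ] and [vilɛgo], with a stem-final [dʒ] ~ [g] alternation.
But 'stone' keeps [dʒ] in both environments ([lɔmidʒɛ], [lɔmidʒo]), so there is no rule changing /dʒ/ to [g] before the DEF suffix.
The underlying segment must be /g/; /k/, /g/ and /s/ become palato-alveolar [tʃ], [dʒ] and [ʃ] before a front vowel, yielding [dʒ] there.
The underlying form of 'hand' is therefore /vilɛg/.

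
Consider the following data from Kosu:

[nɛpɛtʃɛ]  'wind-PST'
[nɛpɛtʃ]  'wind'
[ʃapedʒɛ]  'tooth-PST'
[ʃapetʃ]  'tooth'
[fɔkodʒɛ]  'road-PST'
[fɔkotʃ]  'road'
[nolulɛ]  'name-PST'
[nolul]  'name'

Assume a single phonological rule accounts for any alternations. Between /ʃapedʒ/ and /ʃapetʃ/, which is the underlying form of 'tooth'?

The root 'tooth' surfaces as [ʃapedʒɛ] and [ʃapetʃ], with a stem-final [dʒ] ~ [tʃ] alternation.
The stem 'wind' ([nɛpɛtʃɛ], [nɛpɛtʃ]) shows [tʃ] unchanged in both environments, so [tʃ] cannot be basic with [dʒ] derived before the PST suffix.
The underlying segment must be /dʒ/; voiced obstruents become voiceless word-finally, yielding [tʃ] there.

/ʃapedʒ/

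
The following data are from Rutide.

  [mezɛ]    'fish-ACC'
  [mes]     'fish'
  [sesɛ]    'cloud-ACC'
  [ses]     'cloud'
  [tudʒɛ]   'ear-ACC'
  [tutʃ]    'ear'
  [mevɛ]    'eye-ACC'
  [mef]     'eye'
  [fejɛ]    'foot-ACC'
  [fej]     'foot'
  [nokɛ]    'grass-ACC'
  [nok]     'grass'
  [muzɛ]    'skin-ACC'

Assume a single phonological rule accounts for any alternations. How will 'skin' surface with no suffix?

The stem for 'fish' ends in [z] in [mezɛ] but [s] in [mes].
But 'cloud' keeps [s] in both environments ([sesɛ], [ses]), so there is no rule changing /s/ to [z] before the ACC suffix.
The underlying segment must be /z/; voiced obstruents become voiceless word-finally, yielding [s] there.
The one attested form of 'skin', [muzɛ], shows underlying /muz/. Applying the same rule word-finally gives [mus].

[mus]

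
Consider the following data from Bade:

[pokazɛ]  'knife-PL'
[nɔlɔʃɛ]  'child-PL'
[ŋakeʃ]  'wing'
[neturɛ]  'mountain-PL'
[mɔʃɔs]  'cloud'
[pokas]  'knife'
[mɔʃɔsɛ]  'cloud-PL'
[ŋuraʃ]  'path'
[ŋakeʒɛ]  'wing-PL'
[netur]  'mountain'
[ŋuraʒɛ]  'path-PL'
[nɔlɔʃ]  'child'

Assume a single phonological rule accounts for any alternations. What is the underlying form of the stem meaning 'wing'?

The root 'wing' surfaces as [ŋakeʒɛ] and [ŋakeʃ], with a stem-final [ʒ] ~ [ʃ] alternation.
If /ʃ/ were underlying and a rule turned it into [ʒ] before the PL suffix, 'child' would also alternate; but it has [ʃ] in both [nɔlɔʃɛ] and [nɔlɔʃ].
Therefore /ʒ/ is basic and [ʃ] is derived by word-final obstruent devoicing (voiced obstruents become voiceless word-finally).

/ŋakeʒ/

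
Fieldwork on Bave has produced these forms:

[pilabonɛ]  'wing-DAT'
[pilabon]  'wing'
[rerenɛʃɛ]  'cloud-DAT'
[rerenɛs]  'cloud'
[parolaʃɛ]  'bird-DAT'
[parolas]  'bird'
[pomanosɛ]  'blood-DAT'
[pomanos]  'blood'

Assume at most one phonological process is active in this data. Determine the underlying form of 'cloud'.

/rerenɛʃ/

'cloud' shows [ʃ] ~ [s] at the end of the stem ([rerenɛʃɛ] vs [rerenɛs]).
But 'blood' keeps [s] in both environments ([pomanosɛ], [pomanos]), so there is no rule changing /s/ to [ʃ] before the DAT suffix.
So /ʃ/ is underlying, and a rule of depalatalization — palato-alveolar /ʃ/ becomes [s] when no front vowel follows — gives [s].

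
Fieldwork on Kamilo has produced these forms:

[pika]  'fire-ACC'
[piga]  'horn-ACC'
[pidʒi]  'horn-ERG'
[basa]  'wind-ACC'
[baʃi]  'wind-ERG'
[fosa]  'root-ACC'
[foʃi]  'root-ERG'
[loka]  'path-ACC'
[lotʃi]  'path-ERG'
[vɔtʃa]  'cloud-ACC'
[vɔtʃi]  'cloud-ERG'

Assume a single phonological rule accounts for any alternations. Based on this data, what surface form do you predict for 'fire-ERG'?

[pitʃi]

'path' shows [k] ~ [tʃ] at the end of the stem ([loka] vs [lotʃi]).
Compare 'cloud', with invariant [tʃ] in [vɔtʃa] and [vɔtʃi]: an analysis with underlying /tʃ/ and a rule producing [k] before the ACC suffix would wrongly predict alternation here too.
The underlying segment must be /k/; /k/, /g/ and /s/ become palato-alveolar [tʃ], [dʒ] and [ʃ] before a front vowel, yielding [tʃ] there.
From [pika] the stem 'fire' is /pik/; before a front vowel this yields [pitʃi].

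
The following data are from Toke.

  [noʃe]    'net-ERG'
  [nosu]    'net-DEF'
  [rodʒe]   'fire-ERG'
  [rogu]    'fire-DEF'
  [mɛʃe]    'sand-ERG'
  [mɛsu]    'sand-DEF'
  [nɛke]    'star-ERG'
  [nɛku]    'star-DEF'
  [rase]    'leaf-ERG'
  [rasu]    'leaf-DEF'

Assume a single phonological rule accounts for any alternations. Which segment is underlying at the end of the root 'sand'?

/ʃ/

In [mɛʃe] and [mɛsu] the final segment of 'sand' alternates: [ʃ] ~ [s].
Compare 'leaf', with invariant [s] in [rase] and [rasu]: an analysis with underlying /s/ and a rule producing [ʃ] before the ERG suffix would wrongly predict alternation here too.
The underlying segment must be /ʃ/; palato-alveolar /dʒ/ and /ʃ/ become [g] and [s] when no front vowel follows, yielding [s] there.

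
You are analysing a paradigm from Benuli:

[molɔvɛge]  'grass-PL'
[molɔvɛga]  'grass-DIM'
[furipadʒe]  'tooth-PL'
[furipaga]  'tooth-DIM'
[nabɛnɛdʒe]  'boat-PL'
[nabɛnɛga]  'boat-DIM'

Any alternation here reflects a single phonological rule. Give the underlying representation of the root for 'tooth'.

/furipadʒ/

In [furipadʒe] and [furipaga] the final segment of 'tooth' alternates: [dʒ] ~ [g].
But 'grass' keeps [g] in both environments ([molɔvɛge], [molɔvɛga]), so there is no rule changing /g/ to [dʒ] before the PL suffix.
So /dʒ/ is underlying, and a rule of depalatalization — palato-alveolar /dʒ/ becomes [g] when no front vowel follows — gives [g].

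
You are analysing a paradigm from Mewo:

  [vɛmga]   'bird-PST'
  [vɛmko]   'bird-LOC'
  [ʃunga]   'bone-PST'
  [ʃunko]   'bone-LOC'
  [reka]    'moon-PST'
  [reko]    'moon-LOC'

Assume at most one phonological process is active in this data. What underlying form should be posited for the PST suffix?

The PST suffix surfaces as [-ga] and [-ka], depending on the final segment of the stem.
By contrast the LOC suffix keeps its initial [k] throughout — that segment must be underlying.
So the underlying form is /-ga/, and voiced stops become voiceless after a vowel.

/-ga/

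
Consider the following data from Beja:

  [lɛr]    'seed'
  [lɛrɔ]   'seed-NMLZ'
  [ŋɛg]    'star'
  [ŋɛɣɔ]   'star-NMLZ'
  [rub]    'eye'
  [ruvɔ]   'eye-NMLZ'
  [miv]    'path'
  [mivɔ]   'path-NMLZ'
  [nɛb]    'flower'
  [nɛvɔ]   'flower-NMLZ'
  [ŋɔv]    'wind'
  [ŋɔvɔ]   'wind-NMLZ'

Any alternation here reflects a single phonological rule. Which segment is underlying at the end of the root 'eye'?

The root 'eye' surfaces as [rub] and [ruvɔ], with a stem-final [b] ~ [v] alternation.
Compare 'wind', with invariant [v] in [ŋɔv] and [ŋɔvɔ]: an analysis with underlying /v/ and a rule producing [b] in isolation would wrongly predict alternation here too.
So /b/ is underlying, and a rule of intervocalic spirantization — voiced stops become fricatives between vowels — gives [v].

/b/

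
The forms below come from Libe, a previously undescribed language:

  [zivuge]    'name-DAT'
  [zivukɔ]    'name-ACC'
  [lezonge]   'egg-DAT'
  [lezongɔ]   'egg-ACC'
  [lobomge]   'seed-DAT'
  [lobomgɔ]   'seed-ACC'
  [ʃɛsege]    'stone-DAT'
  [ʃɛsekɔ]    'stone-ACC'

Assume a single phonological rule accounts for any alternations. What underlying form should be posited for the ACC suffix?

The ACC morpheme has two allomorphs, [-gɔ] and [-kɔ].
The DAT suffix, which begins with [g], is invariant after every stem; so [g] is not altered by any rule here.
So the underlying form is /-kɔ/, and voiceless stops become voiced after a nasal.

/-kɔ/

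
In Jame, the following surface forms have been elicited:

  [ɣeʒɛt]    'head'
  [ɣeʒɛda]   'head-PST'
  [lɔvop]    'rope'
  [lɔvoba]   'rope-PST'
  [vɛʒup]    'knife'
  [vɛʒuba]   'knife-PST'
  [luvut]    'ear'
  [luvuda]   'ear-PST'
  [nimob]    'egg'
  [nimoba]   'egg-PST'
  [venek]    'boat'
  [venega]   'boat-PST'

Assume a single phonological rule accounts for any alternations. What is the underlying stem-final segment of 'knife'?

'knife' shows [p] ~ [b] at the end of the stem ([vɛʒup] vs [vɛʒuba]).
If /b/ were underlying and a rule turned it into [p] in isolation, 'egg' would also alternate; but it has [b] in both [nimob] and [nimoba].
Therefore /p/ is basic and [b] is derived by intervocalic voicing (voiceless stops become voiced between vowels).

/p/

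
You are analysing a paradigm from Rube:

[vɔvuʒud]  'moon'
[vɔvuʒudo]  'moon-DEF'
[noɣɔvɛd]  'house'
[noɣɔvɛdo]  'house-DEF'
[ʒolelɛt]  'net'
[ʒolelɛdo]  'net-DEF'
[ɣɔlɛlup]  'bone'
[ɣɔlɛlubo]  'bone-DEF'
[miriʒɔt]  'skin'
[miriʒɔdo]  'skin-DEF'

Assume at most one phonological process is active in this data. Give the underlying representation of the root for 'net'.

/ʒolelɛt/

In [ʒolelɛt] and [ʒolelɛdo] the final segment of 'net' alternates: [t] ~ [d].
But 'house' keeps [d] in both environments ([noɣɔvɛd], [noɣɔvɛdo]), so there is no rule changing /d/ to [t] in isolation.
Therefore /t/ is basic and [d] is derived by intervocalic voicing (voiceless stops become voiced between vowels).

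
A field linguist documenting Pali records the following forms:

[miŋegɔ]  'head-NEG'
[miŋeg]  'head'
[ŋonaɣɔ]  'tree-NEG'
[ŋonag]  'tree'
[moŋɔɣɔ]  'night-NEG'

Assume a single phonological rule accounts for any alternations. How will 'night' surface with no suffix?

The stem for 'tree' ends in [ɣ] in [ŋonaɣɔ] but [g] in [ŋonag].
If /g/ were underlying and a rule turned it into [ɣ] before the NEG suffix, 'head' would also alternate; but it has [g] in both [miŋegɔ] and [miŋeg].
So /ɣ/ is underlying, and a rule of word-final hardening — voiced fricatives become stops word-finally — gives [g].
The one attested form of 'night', [moŋɔɣɔ], shows underlying /moŋɔɣ/. Applying the same rule word-finally gives [moŋɔg].

[moŋɔg]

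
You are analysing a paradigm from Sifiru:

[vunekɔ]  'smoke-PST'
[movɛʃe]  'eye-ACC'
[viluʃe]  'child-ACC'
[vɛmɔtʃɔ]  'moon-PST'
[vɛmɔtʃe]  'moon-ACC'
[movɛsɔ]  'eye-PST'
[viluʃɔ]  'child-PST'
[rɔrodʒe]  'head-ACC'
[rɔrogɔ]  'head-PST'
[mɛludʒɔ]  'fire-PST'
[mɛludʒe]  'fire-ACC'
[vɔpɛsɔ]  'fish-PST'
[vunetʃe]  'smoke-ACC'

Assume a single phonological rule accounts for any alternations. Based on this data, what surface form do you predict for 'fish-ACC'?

The root 'eye' surfaces as [movɛʃe] and [movɛsɔ], with a stem-final [ʃ] ~ [s] alternation.
Compare 'child', with invariant [ʃ] in [viluʃe] and [viluʃɔ]: an analysis with underlying /ʃ/ and a rule producing [s] before the PST suffix would wrongly predict alternation here too.
Therefore /s/ is basic and [ʃ] is derived by palatalization before a front vowel (/k/, /g/ and /s/ become palato-alveolar [tʃ], [dʒ] and [ʃ] before a front vowel).
The one attested form of 'fish', [vɔpɛsɔ], shows underlying /vɔpɛs/. Applying the same rule before a front vowel gives [vɔpɛʃe].

[vɔpɛʃe]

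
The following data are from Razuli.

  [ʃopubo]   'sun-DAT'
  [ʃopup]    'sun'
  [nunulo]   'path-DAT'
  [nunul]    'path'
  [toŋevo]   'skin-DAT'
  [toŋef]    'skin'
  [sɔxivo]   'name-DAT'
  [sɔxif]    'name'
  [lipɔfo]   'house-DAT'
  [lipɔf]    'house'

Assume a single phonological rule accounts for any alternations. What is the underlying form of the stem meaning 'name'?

/sɔxiv/

'name' shows [v] ~ [f] at the end of the stem ([sɔxivo] vs [sɔxif]).
But 'house' keeps [f] in both environments ([lipɔfo], [lipɔf]), so there is no rule changing /f/ to [v] before the DAT suffix.
Therefore /v/ is basic and [f] is derived by word-final obstruent devoicing (voiced obstruents become voiceless word-finally).
The underlying form of 'name' is therefore /sɔxiv/.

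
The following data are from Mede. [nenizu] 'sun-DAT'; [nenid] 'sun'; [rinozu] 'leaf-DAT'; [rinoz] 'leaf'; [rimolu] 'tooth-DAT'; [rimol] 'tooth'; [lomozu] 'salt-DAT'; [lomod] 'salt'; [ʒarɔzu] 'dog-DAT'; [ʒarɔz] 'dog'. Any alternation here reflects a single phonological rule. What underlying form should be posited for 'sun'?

/nenid/

'sun' shows [z] ~ [d] at the end of the stem ([nenizu] vs [nenid]).
If /z/ were underlying and a rule turned it into [d] in isolation, 'dog' would also alternate; but it has [z] in both [ʒarɔzu] and [ʒarɔz].
The underlying segment must be /d/; voiced stops become fricatives between vowels, yielding [z] there.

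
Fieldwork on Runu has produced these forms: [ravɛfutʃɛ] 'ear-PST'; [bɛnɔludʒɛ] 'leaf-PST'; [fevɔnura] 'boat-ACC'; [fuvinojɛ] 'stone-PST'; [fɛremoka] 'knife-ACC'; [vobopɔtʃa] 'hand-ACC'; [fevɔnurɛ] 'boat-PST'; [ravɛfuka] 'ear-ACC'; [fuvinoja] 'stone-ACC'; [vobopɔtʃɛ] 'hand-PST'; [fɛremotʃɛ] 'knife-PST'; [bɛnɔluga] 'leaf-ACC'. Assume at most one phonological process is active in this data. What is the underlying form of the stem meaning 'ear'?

/ravɛfuk/

In [ravɛfuka] and [ravɛfutʃɛ] the final segment of 'ear' alternates: [k] ~ [tʃ].
Compare 'hand', with invariant [tʃ] in [vobopɔtʃa] and [vobopɔtʃɛ]: an analysis with underlying /tʃ/ and a rule producing [k] before the ACC suffix would wrongly predict alternation here too.
The alternation reflects palatalization before a front vowel: /k/ and /g/ become palato-alveolar [tʃ] and [dʒ] before a front vowel. /k/ is underlying.
The underlying form of 'ear' is therefore /ravɛfuk/.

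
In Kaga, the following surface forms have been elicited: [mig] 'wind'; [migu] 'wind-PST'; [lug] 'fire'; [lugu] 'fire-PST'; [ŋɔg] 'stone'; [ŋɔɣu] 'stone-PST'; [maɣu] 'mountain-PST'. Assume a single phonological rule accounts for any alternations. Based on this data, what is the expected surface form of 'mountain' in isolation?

[mag]

'stone' shows [g] ~ [ɣ] at the end of the stem ([ŋɔg] vs [ŋɔɣu]).
But 'wind' keeps [g] in both environments ([mig], [migu]), so there is no rule changing /g/ to [ɣ] before the PST suffix.
So /ɣ/ is underlying, and a rule of word-final hardening — voiced fricatives become stops word-finally — gives [g].
From [maɣu] the stem 'mountain' is /maɣ/; word-finally this yields [mag].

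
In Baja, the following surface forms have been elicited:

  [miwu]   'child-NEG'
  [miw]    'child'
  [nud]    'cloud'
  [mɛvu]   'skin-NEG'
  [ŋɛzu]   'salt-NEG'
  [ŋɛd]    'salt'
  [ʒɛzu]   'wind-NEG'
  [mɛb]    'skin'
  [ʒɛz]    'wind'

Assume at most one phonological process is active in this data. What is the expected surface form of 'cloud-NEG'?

[nuzu]

'salt' shows [z] ~ [d] at the end of the stem ([ŋɛzu] vs [ŋɛd]).
Compare 'wind', with invariant [z] in [ʒɛzu] and [ʒɛz]: an analysis with underlying /z/ and a rule producing [d] in isolation would wrongly predict alternation here too.
The alternation reflects intervocalic spirantization: voiced stops become fricatives between vowels. /d/ is underlying.
From [nud] the stem 'cloud' is /nud/; between vowels this yields [nuzu].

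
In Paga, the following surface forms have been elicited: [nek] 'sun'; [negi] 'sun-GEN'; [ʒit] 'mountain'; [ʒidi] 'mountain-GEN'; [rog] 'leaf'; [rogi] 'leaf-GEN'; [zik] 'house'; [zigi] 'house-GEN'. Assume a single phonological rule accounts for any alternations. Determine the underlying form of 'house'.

/zik/

'house' shows [k] ~ [g] at the end of the stem ([zik] vs [zigi]).
Compare 'leaf', with invariant [g] in [rog] and [rogi]: an analysis with underlying /g/ and a rule producing [k] in isolation would wrongly predict alternation here too.
Therefore /k/ is basic and [g] is derived by intervocalic voicing (voiceless stops become voiced between vowels).
The underlying form of 'house' is therefore /zik/.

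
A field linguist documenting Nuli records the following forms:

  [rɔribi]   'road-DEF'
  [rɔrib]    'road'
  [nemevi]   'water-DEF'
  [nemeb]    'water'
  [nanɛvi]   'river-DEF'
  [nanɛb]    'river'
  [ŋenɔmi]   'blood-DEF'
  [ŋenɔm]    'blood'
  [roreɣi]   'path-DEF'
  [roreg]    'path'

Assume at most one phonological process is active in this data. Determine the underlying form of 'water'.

The stem for 'water' ends in [v] in [nemevi] but [b] in [nemeb].
The stem 'road' ([rɔribi], [rɔrib]) shows [b] unchanged in both environments, so [b] cannot be basic with [v] derived before the DEF suffix.
Therefore /v/ is basic and [b] is derived by word-final hardening (voiced fricatives become stops word-finally).
The underlying form of 'water' is therefore /nemev/.

/nemev/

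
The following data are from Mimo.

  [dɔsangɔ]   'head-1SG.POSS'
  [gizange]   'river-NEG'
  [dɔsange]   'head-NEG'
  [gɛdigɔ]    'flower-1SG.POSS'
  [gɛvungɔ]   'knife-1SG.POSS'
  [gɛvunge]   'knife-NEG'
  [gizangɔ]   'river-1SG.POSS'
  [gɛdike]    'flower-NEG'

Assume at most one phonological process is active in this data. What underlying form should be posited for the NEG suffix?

The NEG morpheme has two allomorphs, [-ge] and [-ke].
By contrast the 1SG.POSS suffix keeps its initial [g] throughout — that segment must be underlying.
The NEG suffix is therefore /-ke/ underlyingly, with post-nasal voicing: voiceless stops become voiced after a nasal.

/-ke/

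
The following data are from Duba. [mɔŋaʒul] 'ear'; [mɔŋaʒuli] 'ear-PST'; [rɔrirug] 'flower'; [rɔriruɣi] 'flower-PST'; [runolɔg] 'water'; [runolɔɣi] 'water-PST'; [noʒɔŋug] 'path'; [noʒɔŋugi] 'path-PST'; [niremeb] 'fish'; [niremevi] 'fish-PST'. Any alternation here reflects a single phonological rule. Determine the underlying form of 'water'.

The stem for 'water' ends in [g] in [runolɔg] but [ɣ] in [runolɔɣi].
Compare 'path', with invariant [g] in [noʒɔŋug] and [noʒɔŋugi]: an analysis with underlying /g/ and a rule producing [ɣ] before the PST suffix would wrongly predict alternation here too.
The alternation reflects word-final hardening: voiced fricatives become stops word-finally. /ɣ/ is underlying.

/runolɔɣ/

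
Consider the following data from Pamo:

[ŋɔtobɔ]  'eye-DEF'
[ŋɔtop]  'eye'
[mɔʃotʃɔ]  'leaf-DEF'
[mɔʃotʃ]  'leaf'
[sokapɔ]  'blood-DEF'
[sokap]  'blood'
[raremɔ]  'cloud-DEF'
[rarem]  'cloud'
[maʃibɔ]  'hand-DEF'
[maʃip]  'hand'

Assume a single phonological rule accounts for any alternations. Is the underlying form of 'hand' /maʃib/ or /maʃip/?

In [maʃibɔ] and [maʃip] the final segment of 'hand' alternates: [b] ~ [p].
Compare 'blood', with invariant [p] in [sokapɔ] and [sokap]: an analysis with underlying /p/ and a rule producing [b] before the DEF suffix would wrongly predict alternation here too.
So /b/ is underlying, and a rule of word-final obstruent devoicing — voiced obstruents become voiceless word-finally — gives [p].

/maʃib/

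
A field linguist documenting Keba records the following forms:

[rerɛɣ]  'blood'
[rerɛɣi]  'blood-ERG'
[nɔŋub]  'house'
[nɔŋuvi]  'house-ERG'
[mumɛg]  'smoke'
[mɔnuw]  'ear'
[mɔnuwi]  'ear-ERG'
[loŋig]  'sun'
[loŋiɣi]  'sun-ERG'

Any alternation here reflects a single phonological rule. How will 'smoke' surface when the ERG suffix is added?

In [loŋig] and [loŋiɣi] the final segment of 'sun' alternates: [g] ~ [ɣ].
Compare 'blood', with invariant [ɣ] in [rerɛɣ] and [rerɛɣi]: an analysis with underlying /ɣ/ and a rule producing [g] in isolation would wrongly predict alternation here too.
Therefore /g/ is basic and [ɣ] is derived by intervocalic spirantization (voiced stops become fricatives between vowels).
The one attested form of 'smoke', [mumɛg], shows underlying /mumɛg/. Applying the same rule between vowels gives [mumɛɣi].

[mumɛɣi]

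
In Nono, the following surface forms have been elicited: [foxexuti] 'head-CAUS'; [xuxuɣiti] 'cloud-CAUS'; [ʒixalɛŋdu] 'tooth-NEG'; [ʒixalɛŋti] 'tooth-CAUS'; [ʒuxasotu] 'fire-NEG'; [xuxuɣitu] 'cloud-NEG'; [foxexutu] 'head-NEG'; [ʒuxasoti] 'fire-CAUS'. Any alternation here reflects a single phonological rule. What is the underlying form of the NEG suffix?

/-du/

The NEG suffix surfaces as [-du] and [-tu], depending on the final segment of the stem.
By contrast the CAUS suffix keeps its initial [t] throughout — that segment must be underlying.
The NEG suffix is therefore /-du/ underlyingly, with post-vocalic devoicing: voiced stops become voiceless after a vowel.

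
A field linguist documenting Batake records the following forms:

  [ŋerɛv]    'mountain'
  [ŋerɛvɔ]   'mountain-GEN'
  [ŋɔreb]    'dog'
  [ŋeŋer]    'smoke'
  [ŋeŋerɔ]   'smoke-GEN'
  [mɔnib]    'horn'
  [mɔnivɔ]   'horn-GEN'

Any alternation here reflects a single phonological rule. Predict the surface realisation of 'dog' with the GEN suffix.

[ŋɔrevɔ]

'horn' shows [b] ~ [v] at the end of the stem ([mɔnib] vs [mɔnivɔ]).
The stem 'mountain' ([ŋerɛv], [ŋerɛvɔ]) shows [v] unchanged in both environments, so [v] cannot be basic with [b] derived in isolation.
So /b/ is underlying, and a rule of intervocalic spirantization — voiced stops become fricatives between vowels — gives [v].
The one attested form of 'dog', [ŋɔreb], shows underlying /ŋɔreb/. Applying the same rule between vowels gives [ŋɔrevɔ].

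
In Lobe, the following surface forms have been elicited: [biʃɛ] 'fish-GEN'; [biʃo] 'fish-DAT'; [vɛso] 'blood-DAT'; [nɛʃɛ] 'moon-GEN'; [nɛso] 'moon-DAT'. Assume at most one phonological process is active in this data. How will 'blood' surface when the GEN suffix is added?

'moon' shows [ʃ] ~ [s] at the end of the stem ([nɛʃɛ] vs [nɛso]).
The stem 'fish' ([biʃɛ], [biʃo]) shows [ʃ] unchanged in both environments, so [ʃ] cannot be basic with [s] derived before the DAT suffix.
The underlying segment must be /s/; /s/ becomes palato-alveolar [ʃ] before a front vowel, yielding [ʃ] there.
The one attested form of 'blood', [vɛso], shows underlying /vɛs/. Applying the same rule before a front vowel gives [vɛʃɛ].

[vɛʃɛ]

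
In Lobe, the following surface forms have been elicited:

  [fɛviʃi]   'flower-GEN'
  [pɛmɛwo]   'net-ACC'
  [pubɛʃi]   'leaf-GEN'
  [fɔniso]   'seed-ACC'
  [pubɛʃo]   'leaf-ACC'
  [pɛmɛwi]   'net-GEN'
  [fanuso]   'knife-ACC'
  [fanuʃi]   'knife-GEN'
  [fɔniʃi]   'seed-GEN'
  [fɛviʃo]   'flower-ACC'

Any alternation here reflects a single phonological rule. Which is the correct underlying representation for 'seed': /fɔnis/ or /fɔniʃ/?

The root 'seed' surfaces as [fɔniso] and [fɔniʃi], with a stem-final [s] ~ [ʃ] alternation.
The stem 'flower' ([fɛviʃo], [fɛviʃi]) shows [ʃ] unchanged in both environments, so [ʃ] cannot be basic with [s] derived before the ACC suffix.
The underlying segment must be /s/; /s/ becomes palato-alveolar [ʃ] before a front vowel, yielding [ʃ] there.

/fɔnis/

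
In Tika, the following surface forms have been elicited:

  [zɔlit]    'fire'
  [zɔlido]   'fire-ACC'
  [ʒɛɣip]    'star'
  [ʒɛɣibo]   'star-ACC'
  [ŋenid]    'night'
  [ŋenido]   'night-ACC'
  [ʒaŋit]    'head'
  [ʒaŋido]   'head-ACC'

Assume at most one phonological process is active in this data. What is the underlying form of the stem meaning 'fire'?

/zɔlit/

The stem for 'fire' ends in [t] in [zɔlit] but [d] in [zɔlido].
If /d/ were underlying and a rule turned it into [t] in isolation, 'night' would also alternate; but it has [d] in both [ŋenid] and [ŋenido].
So /t/ is underlying, and a rule of intervocalic voicing — voiceless stops become voiced between vowels — gives [d].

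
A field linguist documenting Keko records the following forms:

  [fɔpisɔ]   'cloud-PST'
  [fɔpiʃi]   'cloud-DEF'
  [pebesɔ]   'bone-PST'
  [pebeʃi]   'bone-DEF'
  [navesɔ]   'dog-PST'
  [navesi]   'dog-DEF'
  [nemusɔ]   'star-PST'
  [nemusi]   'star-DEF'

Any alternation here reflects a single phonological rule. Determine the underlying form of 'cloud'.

/fɔpiʃ/

In [fɔpisɔ] and [fɔpiʃi] the final segment of 'cloud' alternates: [s] ~ [ʃ].
Compare 'dog', with invariant [s] in [navesɔ] and [navesi]: an analysis with underlying /s/ and a rule producing [ʃ] before the DEF suffix would wrongly predict alternation here too.
Therefore /ʃ/ is basic and [s] is derived by depalatalization (palato-alveolar /ʃ/ becomes [s] when no front vowel follows).
Hence 'cloud' is /fɔpiʃ/ underlyingly.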